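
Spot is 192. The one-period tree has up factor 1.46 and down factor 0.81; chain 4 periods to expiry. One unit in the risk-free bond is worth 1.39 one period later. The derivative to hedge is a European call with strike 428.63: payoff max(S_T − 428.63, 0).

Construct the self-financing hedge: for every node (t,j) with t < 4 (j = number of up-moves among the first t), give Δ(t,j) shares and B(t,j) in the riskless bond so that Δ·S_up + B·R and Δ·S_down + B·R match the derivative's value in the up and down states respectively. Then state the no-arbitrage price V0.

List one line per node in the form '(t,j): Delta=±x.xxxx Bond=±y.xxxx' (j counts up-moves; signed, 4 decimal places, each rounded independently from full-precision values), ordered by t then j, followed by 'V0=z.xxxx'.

(0,0): Delta=0.8658 Bond=-86.3316
(1,0): Delta=0.2257 Bond=-20.4563
(1,1): Delta=0.9087 Bond=-132.0149
(2,0): Delta=0.0000 Bond=0.0000
(2,1): Delta=0.2408 Bond=-31.8659
(2,2): Delta=0.9534 Bond=-201.8014
(3,0): Delta=0.0000 Bond=0.0000
(3,1): Delta=0.0000 Bond=0.0000
(3,2): Delta=0.2570 Bond=-49.6394
(3,3): Delta=1.0000 Bond=-308.3669
V0=79.9012

Since d<R<u, set p* = (R−d)/(u−d) = 0.8923; price each node as the discounted p*-expectation of its children.
Terminal payoffs: V(4,0)=0.0000, V(4,1)=0.0000, V(4,2)=0.0000, V(4,3)=55.3694, V(4,4)=443.7640
Node (3,0) S=102.0367: V=(p*·0.0000+(1−p*)·0.0000)/1.39=0.0000; Δ=(0.0000−0.0000)/(148.9735−82.6497)=0.0000; B=V−Δ·S=0.0000
Node (3,1) S=183.9180: V=(p*·0.0000+(1−p*)·0.0000)/1.39=0.0000; Δ=(0.0000−0.0000)/(268.5202−148.9735)=0.0000; B=V−Δ·S=0.0000
Node (3,2) S=331.5064: V=(p*·55.3694+(1−p*)·0.0000)/1.39=35.5443; Δ=(55.3694−0.0000)/(483.9994−268.5202)=0.2570; B=V−Δ·S=-49.6394
Node (3,3) S=597.5301: V=(p*·443.7640+(1−p*)·55.3694)/1.39=289.1632; Δ=(443.7640−55.3694)/(872.3940−483.9994)=1.0000; B=V−Δ·S=-308.3669
Node (2,0) S=125.9712: V=(p*·0.0000+(1−p*)·0.0000)/1.39=0.0000; Δ=(0.0000−0.0000)/(183.9180−102.0367)=0.0000; B=V−Δ·S=0.0000
Node (2,1) S=227.0592: V=(p*·35.5443+(1−p*)·0.0000)/1.39=22.8176; Δ=(35.5443−0.0000)/(331.5064−183.9180)=0.2408; B=V−Δ·S=-31.8659
Node (2,2) S=409.2672: V=(p*·289.1632+(1−p*)·35.5443)/1.39=188.3816; Δ=(289.1632−35.5443)/(597.5301−331.5064)=0.9534; B=V−Δ·S=-201.8014
Node (1,0) S=155.5200: V=(p*·22.8176+(1−p*)·0.0000)/1.39=14.6477; Δ=(22.8176−0.0000)/(227.0592−125.9712)=0.2257; B=V−Δ·S=-20.4563
Node (1,1) S=280.3200: V=(p*·188.3816+(1−p*)·22.8176)/1.39=122.6990; Δ=(188.3816−22.8176)/(409.2672−227.0592)=0.9087; B=V−Δ·S=-132.0149
Node (0,0) S=192.0000: V=(p*·122.6990+(1−p*)·14.6477)/1.39=79.9012; Δ=(122.6990−14.6477)/(280.3200−155.5200)=0.8658; B=V−Δ·S=-86.3316
Each (Δ,B) replicates both successor values, so the strategy is self-financing and V0 is arbitrage-free.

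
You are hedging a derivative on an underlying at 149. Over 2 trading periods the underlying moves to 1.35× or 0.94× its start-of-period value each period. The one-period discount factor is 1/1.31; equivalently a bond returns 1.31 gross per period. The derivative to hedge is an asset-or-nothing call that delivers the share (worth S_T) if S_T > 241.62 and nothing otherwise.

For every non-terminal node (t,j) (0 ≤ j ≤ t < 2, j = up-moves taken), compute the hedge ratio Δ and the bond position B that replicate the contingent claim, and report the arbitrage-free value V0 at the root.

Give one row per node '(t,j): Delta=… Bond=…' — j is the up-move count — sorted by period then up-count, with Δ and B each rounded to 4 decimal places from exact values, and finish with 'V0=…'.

Since d<R<u, set p* = (R−d)/(u−d) = 0.9024; price each node as the discounted p*-expectation of its children.
Payoff layer (t=2): V(2,0)=0.0000, V(2,1)=0.0000, V(2,2)=271.5525
Node (1,0) S=140.0600: V=(p*·0.0000+(1−p*)·0.0000)/1.31=0.0000; Δ=(0.0000−0.0000)/(189.0810−131.6564)=0.0000; B=V−Δ·S=0.0000
Node (1,1) S=201.1500: V=(p*·271.5525+(1−p*)·0.0000)/1.31=187.0684; Δ=(271.5525−0.0000)/(271.5525−189.0810)=3.2927; B=V−Δ·S=-475.2548
Node (0,0) S=149.0000: V=(p*·187.0684+(1−p*)·0.0000)/1.31=128.8686; Δ=(187.0684−0.0000)/(201.1500−140.0600)=3.0622; B=V−Δ·S=-327.3958
Self-financing check: at every node Δ·S+B equals the discounted successor values.

(0,0): Delta=3.0622 Bond=-327.3958
(1,0): Delta=0.0000 Bond=0.0000
(1,1): Delta=3.2927 Bond=-475.2548
V0=128.8686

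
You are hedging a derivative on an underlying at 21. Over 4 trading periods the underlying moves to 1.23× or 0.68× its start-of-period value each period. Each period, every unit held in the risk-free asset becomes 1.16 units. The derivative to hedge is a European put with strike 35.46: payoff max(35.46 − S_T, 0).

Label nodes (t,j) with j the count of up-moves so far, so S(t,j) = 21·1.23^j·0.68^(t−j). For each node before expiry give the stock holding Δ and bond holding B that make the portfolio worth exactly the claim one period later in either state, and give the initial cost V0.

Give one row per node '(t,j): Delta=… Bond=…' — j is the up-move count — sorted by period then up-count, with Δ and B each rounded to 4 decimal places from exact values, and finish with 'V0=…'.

(0,0): Delta=-0.5352 Bond=13.8624
(1,0): Delta=-1.0000 Bond=22.7177
(1,1): Delta=-0.4977 Bond=15.1125
(2,0): Delta=-1.0000 Bond=26.3526
(2,1): Delta=-1.0000 Bond=26.3526
(2,2): Delta=-0.4572 Bond=16.2439
(3,0): Delta=-1.0000 Bond=30.5690
(3,1): Delta=-1.0000 Bond=30.5690
(3,2): Delta=-1.0000 Bond=30.5690
(3,3): Delta=-0.4135 Bond=17.1329
V0=2.6232

No-arbitrage ⇒ martingale measure with p* = (R−d)/(u−d) = 0.8727.
At expiry t=4: V(4,0)=30.9699, V(4,1)=27.3382, V(4,2)=20.7691, V(4,3)=8.8868, V(4,4)=0.0000
(3,0): S=6.6031. Δ = (V_up−V_dn)/(S_up−S_dn) = (27.3382−30.9699)/(8.1218−4.4901) = -1.0000. V = [p*·27.3382 + (1−p*)·30.9699]/1.16 = 23.9659. B = V − Δ·S = 30.5690.
(3,1): S=11.9438. Δ = (V_up−V_dn)/(S_up−S_dn) = (20.7691−27.3382)/(14.6909−8.1218) = -1.0000. V = [p*·20.7691 + (1−p*)·27.3382]/1.16 = 18.6252. B = V − Δ·S = 30.5690.
(3,2): S=21.6042. Δ = (V_up−V_dn)/(S_up−S_dn) = (8.8868−20.7691)/(26.5732−14.6909) = -1.0000. V = [p*·8.8868 + (1−p*)·20.7691]/1.16 = 8.9648. B = V − Δ·S = 30.5690.
(3,3): S=39.0782. Δ = (V_up−V_dn)/(S_up−S_dn) = (0.0000−8.8868)/(48.0662−26.5732) = -0.4135. V = [p*·0.0000 + (1−p*)·8.8868]/1.16 = 0.9750. B = V − Δ·S = 17.1329.
(2,0): S=9.7104. Δ = (V_up−V_dn)/(S_up−S_dn) = (18.6252−23.9659)/(11.9438−6.6031) = -1.0000. V = [p*·18.6252 + (1−p*)·23.9659]/1.16 = 16.6422. B = V − Δ·S = 26.3526.
(2,1): S=17.5644. Δ = (V_up−V_dn)/(S_up−S_dn) = (8.9648−18.6252)/(21.6042−11.9438) = -1.0000. V = [p*·8.9648 + (1−p*)·18.6252]/1.16 = 8.7882. B = V − Δ·S = 26.3526.
(2,2): S=31.7709. Δ = (V_up−V_dn)/(S_up−S_dn) = (0.9750−8.9648)/(39.0782−21.6042) = -0.4572. V = [p*·0.9750 + (1−p*)·8.9648]/1.16 = 1.7172. B = V − Δ·S = 16.2439.
(1,0): S=14.2800. Δ = (V_up−V_dn)/(S_up−S_dn) = (8.7882−16.6422)/(17.5644−9.7104) = -1.0000. V = [p*·8.7882 + (1−p*)·16.6422]/1.16 = 8.4377. B = V − Δ·S = 22.7177.
(1,1): S=25.8300. Δ = (V_up−V_dn)/(S_up−S_dn) = (1.7172−8.7882)/(31.7709−17.5644) = -0.4977. V = [p*·1.7172 + (1−p*)·8.7882]/1.16 = 2.2561. B = V − Δ·S = 15.1125.
(0,0): S=21.0000. Δ = (V_up−V_dn)/(S_up−S_dn) = (2.2561−8.4377)/(25.8300−14.2800) = -0.5352. V = [p*·2.2561 + (1−p*)·8.4377]/1.16 = 2.6232. B = V − Δ·S = 13.8624.
Check: Δ(0,0)·S0 + B(0,0) = 2.6232 = V0.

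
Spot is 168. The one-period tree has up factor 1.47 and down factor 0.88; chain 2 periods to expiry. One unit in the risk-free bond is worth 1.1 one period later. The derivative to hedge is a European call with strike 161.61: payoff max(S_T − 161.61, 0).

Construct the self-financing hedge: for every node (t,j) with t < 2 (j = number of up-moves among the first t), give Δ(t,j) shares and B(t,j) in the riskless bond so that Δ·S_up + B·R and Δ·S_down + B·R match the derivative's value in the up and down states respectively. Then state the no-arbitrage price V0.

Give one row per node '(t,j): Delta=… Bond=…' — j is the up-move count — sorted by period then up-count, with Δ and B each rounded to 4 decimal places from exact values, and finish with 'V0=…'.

Risk-neutral probability p* = (R−d)/(u−d) = (1.1−0.88)/(1.47−0.88) = 0.3729.
At expiry t=2: V(2,0)=0.0000, V(2,1)=55.7148, V(2,2)=201.4212
  t=1,j=0: stock 147.8400 → up 217.3248 (V=55.7148), down 130.0992 (V=0.0000). Price 18.8864; hedge Δ=0.6387, bond B=-75.5455.
  t=1,j=1: stock 246.9600 → up 363.0312 (V=201.4212), down 217.3248 (V=55.7148). Price 100.0418; hedge Δ=1.0000, bond B=-146.9182.
  t=0,j=0: stock 168.0000 → up 246.9600 (V=100.0418), down 147.8400 (V=18.8864). Price 44.6798; hedge Δ=0.8188, bond B=-92.8719.
Root portfolio cost Δ·168+B reproduces V0=44.6798.

(0,0): Delta=0.8188 Bond=-92.8719
(1,0): Delta=0.6387 Bond=-75.5455
(1,1): Delta=1.0000 Bond=-146.9182
V0=44.6798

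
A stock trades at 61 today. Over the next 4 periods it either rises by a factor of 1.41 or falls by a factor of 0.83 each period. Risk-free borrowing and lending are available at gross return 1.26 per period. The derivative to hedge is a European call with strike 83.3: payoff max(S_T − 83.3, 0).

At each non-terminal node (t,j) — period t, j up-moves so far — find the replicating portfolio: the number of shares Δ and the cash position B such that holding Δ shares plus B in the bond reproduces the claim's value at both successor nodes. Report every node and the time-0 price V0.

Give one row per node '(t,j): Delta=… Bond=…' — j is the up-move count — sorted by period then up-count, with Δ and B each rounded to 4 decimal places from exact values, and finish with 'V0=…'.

(0,0): Delta=0.9233 Bond=-27.5820
(1,0): Delta=0.6903 Bond=-22.9557
(1,1): Delta=0.9712 Bond=-38.8687
(2,0): Delta=0.0059 Bond=-0.1642
(2,1): Delta=0.8309 Bond=-38.9568
(2,2): Delta=1.0000 Bond=-52.4691
(3,0): Delta=0.0000 Bond=0.0000
(3,1): Delta=0.0072 Bond=-0.2791
(3,2): Delta=1.0000 Bond=-66.1111
(3,3): Delta=1.0000 Bond=-66.1111
V0=28.7415

Risk-neutral probability p* = (R−d)/(u−d) = (1.26−0.83)/(1.41−0.83) = 0.7414.
At expiry t=4: V(4,0)=0.0000, V(4,1)=0.0000, V(4,2)=0.2457, V(4,3)=58.6271, V(4,4)=157.8050
  t=3,j=0: stock 34.8790 → up 49.1794 (V=0.0000), down 28.9496 (V=0.0000). Price 0.0000; hedge Δ=0.0000, bond B=0.0000.
  t=3,j=1: stock 59.2523 → up 83.5457 (V=0.2457), down 49.1794 (V=0.0000). Price 0.1446; hedge Δ=0.0072, bond B=-0.2791.
  t=3,j=2: stock 100.6575 → up 141.9271 (V=58.6271), down 83.5457 (V=0.2457). Price 34.5464; hedge Δ=1.0000, bond B=-66.1111.
  t=3,j=3: stock 170.9965 → up 241.1050 (V=157.8050), down 141.9271 (V=58.6271). Price 104.8854; hedge Δ=1.0000, bond B=-66.1111.
  t=2,j=0: stock 42.0229 → up 59.2523 (V=0.1446), down 34.8790 (V=0.0000). Price 0.0851; hedge Δ=0.0059, bond B=-0.1642.
  t=2,j=1: stock 71.3883 → up 100.6575 (V=34.5464), down 59.2523 (V=0.1446). Price 20.3566; hedge Δ=0.8309, bond B=-38.9568.
  t=2,j=2: stock 121.2741 → up 170.9965 (V=104.8854), down 100.6575 (V=34.5464). Price 68.8050; hedge Δ=1.0000, bond B=-52.4691.
  t=1,j=0: stock 50.6300 → up 71.3883 (V=20.3566), down 42.0229 (V=0.0851). Price 11.9952; hedge Δ=0.6903, bond B=-22.9557.
  t=1,j=1: stock 86.0100 → up 121.2741 (V=68.8050), down 71.3883 (V=20.3566). Price 44.6629; hedge Δ=0.9712, bond B=-38.8687.
  t=0,j=0: stock 61.0000 → up 86.0100 (V=44.6629), down 50.6300 (V=11.9952). Price 28.7415; hedge Δ=0.9233, bond B=-27.5820.
Root portfolio cost Δ·61+B reproduces V0=28.7415.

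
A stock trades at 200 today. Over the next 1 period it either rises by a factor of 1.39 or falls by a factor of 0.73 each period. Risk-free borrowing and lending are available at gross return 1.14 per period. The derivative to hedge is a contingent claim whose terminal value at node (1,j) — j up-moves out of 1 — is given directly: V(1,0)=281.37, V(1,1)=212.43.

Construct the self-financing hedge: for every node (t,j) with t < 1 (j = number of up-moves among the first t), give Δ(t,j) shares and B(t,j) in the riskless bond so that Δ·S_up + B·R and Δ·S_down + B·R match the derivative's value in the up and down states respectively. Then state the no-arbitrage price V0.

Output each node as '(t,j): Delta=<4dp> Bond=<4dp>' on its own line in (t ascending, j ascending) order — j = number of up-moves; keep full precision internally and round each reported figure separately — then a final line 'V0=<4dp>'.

(0,0): Delta=-0.5223 Bond=313.7033
V0=209.2488

Risk-neutral probability p* = (R−d)/(u−d) = (1.14−0.73)/(1.39−0.73) = 0.6212.
At expiry t=1: V(1,0)=281.3700, V(1,1)=212.4300
  t=0,j=0: stock 200.0000 → up 278.0000 (V=212.4300), down 146.0000 (V=281.3700). Price 209.2488; hedge Δ=-0.5223, bond B=313.7033.
Root portfolio cost Δ·200+B reproduces V0=209.2488.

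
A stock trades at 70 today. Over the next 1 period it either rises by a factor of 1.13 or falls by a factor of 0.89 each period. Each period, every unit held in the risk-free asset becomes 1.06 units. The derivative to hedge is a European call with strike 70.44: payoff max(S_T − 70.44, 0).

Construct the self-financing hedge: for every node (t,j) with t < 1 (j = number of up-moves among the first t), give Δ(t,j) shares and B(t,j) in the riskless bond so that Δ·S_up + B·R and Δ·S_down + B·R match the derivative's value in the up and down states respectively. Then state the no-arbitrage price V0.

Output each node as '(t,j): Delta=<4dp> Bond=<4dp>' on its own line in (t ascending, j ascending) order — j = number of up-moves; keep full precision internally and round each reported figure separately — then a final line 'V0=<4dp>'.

(0,0): Delta=0.5155 Bond=-30.2964
V0=5.7869

Since d<R<u, set p* = (R−d)/(u−d) = 0.7083; price each node as the discounted p*-expectation of its children.
Terminal payoffs: V(1,0)=0.0000, V(1,1)=8.6600
  t=0,j=0: stock 70.0000 → up 79.1000 (V=8.6600), down 62.3000 (V=0.0000). Price 5.7869; hedge Δ=0.5155, bond B=-30.2964.
Self-financing check: at every node Δ·S+B equals the discounted successor values.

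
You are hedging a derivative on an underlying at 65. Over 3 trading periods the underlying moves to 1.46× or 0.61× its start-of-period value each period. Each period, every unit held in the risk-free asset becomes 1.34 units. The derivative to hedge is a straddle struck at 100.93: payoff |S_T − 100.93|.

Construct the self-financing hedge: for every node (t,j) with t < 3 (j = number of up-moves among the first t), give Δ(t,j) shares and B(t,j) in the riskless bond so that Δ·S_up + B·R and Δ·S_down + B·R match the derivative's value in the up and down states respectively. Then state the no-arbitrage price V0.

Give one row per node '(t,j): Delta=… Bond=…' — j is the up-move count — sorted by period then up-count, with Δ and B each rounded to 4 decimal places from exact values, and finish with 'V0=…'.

Since d<R<u, set p* = (R−d)/(u−d) = 0.8588; price each node as the discounted p*-expectation of its children.
Terminal values V(3,·): V(3,0)=86.1762, V(3,1)=65.6177, V(3,2)=16.4121, V(3,3)=101.3588
  t=2,j=0: stock 24.1865 → up 35.3123 (V=65.6177), down 14.7538 (V=86.1762). Price 51.1344; hedge Δ=-1.0000, bond B=75.3209.
  t=2,j=1: stock 57.8890 → up 84.5179 (V=16.4121), down 35.3123 (V=65.6177). Price 17.4319; hedge Δ=-1.0000, bond B=75.3209.
  t=2,j=2: stock 138.5540 → up 202.2888 (V=101.3588), down 84.5179 (V=16.4121). Price 66.6913; hedge Δ=0.7213, bond B=-33.2461.
  t=1,j=0: stock 39.6500 → up 57.8890 (V=17.4319), down 24.1865 (V=51.1344). Price 16.5596; hedge Δ=-1.0000, bond B=56.2096.
  t=1,j=1: stock 94.9000 → up 138.5540 (V=66.6913), down 57.8890 (V=17.4319). Price 44.5799; hedge Δ=0.6107, bond B=-13.3724.
  t=0,j=0: stock 65.0000 → up 94.9000 (V=44.5799), down 39.6500 (V=16.5596). Price 30.3165; hedge Δ=0.5072, bond B=-2.6485.
Check: Δ(0,0)·S0 + B(0,0) = 30.3165 = V0.

(0,0): Delta=0.5072 Bond=-2.6485
(1,0): Delta=-1.0000 Bond=56.2096
(1,1): Delta=0.6107 Bond=-13.3724
(2,0): Delta=-1.0000 Bond=75.3209
(2,1): Delta=-1.0000 Bond=75.3209
(2,2): Delta=0.7213 Bond=-33.2461
V0=30.3165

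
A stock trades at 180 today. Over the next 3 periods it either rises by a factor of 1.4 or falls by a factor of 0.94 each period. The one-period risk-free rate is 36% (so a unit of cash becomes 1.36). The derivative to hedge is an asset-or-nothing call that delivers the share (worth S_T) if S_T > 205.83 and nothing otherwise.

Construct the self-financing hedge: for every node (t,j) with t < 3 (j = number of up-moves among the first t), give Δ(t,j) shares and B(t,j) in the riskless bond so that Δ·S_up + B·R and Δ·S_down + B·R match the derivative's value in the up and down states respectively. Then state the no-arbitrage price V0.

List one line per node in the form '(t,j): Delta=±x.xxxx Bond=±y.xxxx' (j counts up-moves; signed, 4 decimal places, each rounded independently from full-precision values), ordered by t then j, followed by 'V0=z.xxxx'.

(0,0): Delta=1.0074 Bond=-1.3678
(1,0): Delta=1.1228 Bond=-21.3920
(1,1): Delta=1.0000 Bond=0.0000
(2,0): Delta=3.0435 Bond=-334.5703
(2,1): Delta=1.0000 Bond=0.0000
(2,2): Delta=1.0000 Bond=0.0000
V0=179.9609

Risk-neutral probability p* = (R−d)/(u−d) = (1.36−0.94)/(1.4−0.94) = 0.9130.
At expiry t=3: V(3,0)=0.0000, V(3,1)=222.6672, V(3,2)=331.6320, V(3,3)=493.9200
(2,0): S=159.0480. Δ = (V_up−V_dn)/(S_up−S_dn) = (222.6672−0.0000)/(222.6672−149.5051) = 3.0435. V = [p*·222.6672 + (1−p*)·0.0000]/1.36 = 149.4888. B = V − Δ·S = -334.5703.
(2,1): S=236.8800. Δ = (V_up−V_dn)/(S_up−S_dn) = (331.6320−222.6672)/(331.6320−222.6672) = 1.0000. V = [p*·331.6320 + (1−p*)·222.6672]/1.36 = 236.8800. B = V − Δ·S = 0.0000.
(2,2): S=352.8000. Δ = (V_up−V_dn)/(S_up−S_dn) = (493.9200−331.6320)/(493.9200−331.6320) = 1.0000. V = [p*·493.9200 + (1−p*)·331.6320]/1.36 = 352.8000. B = V − Δ·S = 0.0000.
(1,0): S=169.2000. Δ = (V_up−V_dn)/(S_up−S_dn) = (236.8800−149.4888)/(236.8800−159.0480) = 1.1228. V = [p*·236.8800 + (1−p*)·149.4888]/1.36 = 168.5888. B = V − Δ·S = -21.3920.
(1,1): S=252.0000. Δ = (V_up−V_dn)/(S_up−S_dn) = (352.8000−236.8800)/(352.8000−236.8800) = 1.0000. V = [p*·352.8000 + (1−p*)·236.8800]/1.36 = 252.0000. B = V − Δ·S = 0.0000.
(0,0): S=180.0000. Δ = (V_up−V_dn)/(S_up−S_dn) = (252.0000−168.5888)/(252.0000−169.2000) = 1.0074. V = [p*·252.0000 + (1−p*)·168.5888]/1.36 = 179.9609. B = V − Δ·S = -1.3678.
Self-financing check: at every node Δ·S+B equals the discounted successor values.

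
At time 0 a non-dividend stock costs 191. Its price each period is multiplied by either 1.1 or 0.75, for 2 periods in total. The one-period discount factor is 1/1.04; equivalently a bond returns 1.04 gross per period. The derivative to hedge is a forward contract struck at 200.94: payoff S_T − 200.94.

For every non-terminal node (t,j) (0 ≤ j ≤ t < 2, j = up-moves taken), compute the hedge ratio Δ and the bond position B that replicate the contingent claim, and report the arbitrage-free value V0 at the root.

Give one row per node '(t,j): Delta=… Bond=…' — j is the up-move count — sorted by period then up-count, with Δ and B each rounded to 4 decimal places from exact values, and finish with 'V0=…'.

Since d<R<u, set p* = (R−d)/(u−d) = 0.8286; price each node as the discounted p*-expectation of its children.
Terminal values V(2,·): V(2,0)=-93.5025, V(2,1)=-43.3650, V(2,2)=30.1700
(1,0): S=143.2500. Δ = (V_up−V_dn)/(S_up−S_dn) = (-43.3650−-93.5025)/(157.5750−107.4375) = 1.0000. V = [p*·-43.3650 + (1−p*)·-93.5025]/1.04 = -49.9615. B = V − Δ·S = -193.2115.
(1,1): S=210.1000. Δ = (V_up−V_dn)/(S_up−S_dn) = (30.1700−-43.3650)/(231.1100−157.5750) = 1.0000. V = [p*·30.1700 + (1−p*)·-43.3650]/1.04 = 16.8885. B = V − Δ·S = -193.2115.
(0,0): S=191.0000. Δ = (V_up−V_dn)/(S_up−S_dn) = (16.8885−-49.9615)/(210.1000−143.2500) = 1.0000. V = [p*·16.8885 + (1−p*)·-49.9615]/1.04 = 5.2197. B = V − Δ·S = -185.7803.
Self-financing check: at every node Δ·S+B equals the discounted successor values.

(0,0): Delta=1.0000 Bond=-185.7803
(1,0): Delta=1.0000 Bond=-193.2115
(1,1): Delta=1.0000 Bond=-193.2115
V0=5.2197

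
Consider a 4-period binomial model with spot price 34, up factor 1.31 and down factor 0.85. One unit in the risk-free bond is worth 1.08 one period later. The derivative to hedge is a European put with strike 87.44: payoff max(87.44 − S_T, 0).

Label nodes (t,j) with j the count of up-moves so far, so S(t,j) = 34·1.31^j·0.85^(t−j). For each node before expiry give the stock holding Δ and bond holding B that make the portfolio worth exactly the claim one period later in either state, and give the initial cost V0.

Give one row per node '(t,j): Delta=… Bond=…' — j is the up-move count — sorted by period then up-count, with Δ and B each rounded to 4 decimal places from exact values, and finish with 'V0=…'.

(0,0): Delta=-0.9195 Bond=62.1166
(1,0): Delta=-1.0000 Bond=69.4127
(1,1): Delta=-0.8672 Bond=64.7591
(2,0): Delta=-1.0000 Bond=74.9657
(2,1): Delta=-1.0000 Bond=74.9657
(2,2): Delta=-0.7811 Bond=64.9139
(3,0): Delta=-1.0000 Bond=80.9630
(3,1): Delta=-1.0000 Bond=80.9630
(3,2): Delta=-1.0000 Bond=80.9630
(3,3): Delta=-0.6391 Bond=59.2511
V0=30.8540

Since d<R<u, set p* = (R−d)/(u−d) = 0.5000; price each node as the discounted p*-expectation of its children.
Payoff layer (t=4): V(4,0)=69.6918, V(4,1)=60.0869, V(4,2)=45.2840, V(4,3)=22.4702, V(4,4)=0.0000
Node (3,0) S=20.8802: V=(p*·60.0869+(1−p*)·69.6918)/1.08=60.0827; Δ=(60.0869−69.6918)/(27.3531−17.7482)=-1.0000; B=V−Δ·S=80.9630
Node (3,1) S=32.1801: V=(p*·45.2840+(1−p*)·60.0869)/1.08=48.7828; Δ=(45.2840−60.0869)/(42.1560−27.3531)=-1.0000; B=V−Δ·S=80.9630
Node (3,2) S=49.5953: V=(p*·22.4702+(1−p*)·45.2840)/1.08=31.3677; Δ=(22.4702−45.2840)/(64.9698−42.1560)=-1.0000; B=V−Δ·S=80.9630
Node (3,3) S=76.4351: V=(p*·0.0000+(1−p*)·22.4702)/1.08=10.4029; Δ=(0.0000−22.4702)/(100.1300−64.9698)=-0.6391; B=V−Δ·S=59.2511
Node (2,0) S=24.5650: V=(p*·48.7828+(1−p*)·60.0827)/1.08=50.4007; Δ=(48.7828−60.0827)/(32.1801−20.8802)=-1.0000; B=V−Δ·S=74.9657
Node (2,1) S=37.8590: V=(p*·31.3677+(1−p*)·48.7828)/1.08=37.1067; Δ=(31.3677−48.7828)/(49.5953−32.1801)=-1.0000; B=V−Δ·S=74.9657
Node (2,2) S=58.3474: V=(p*·10.4029+(1−p*)·31.3677)/1.08=19.3382; Δ=(10.4029−31.3677)/(76.4351−49.5953)=-0.7811; B=V−Δ·S=64.9139
Node (1,0) S=28.9000: V=(p*·37.1067+(1−p*)·50.4007)/1.08=40.5127; Δ=(37.1067−50.4007)/(37.8590−24.5650)=-1.0000; B=V−Δ·S=69.4127
Node (1,1) S=44.5400: V=(p*·19.3382+(1−p*)·37.1067)/1.08=26.1319; Δ=(19.3382−37.1067)/(58.3474−37.8590)=-0.8672; B=V−Δ·S=64.7591
Node (0,0) S=34.0000: V=(p*·26.1319+(1−p*)·40.5127)/1.08=30.8540; Δ=(26.1319−40.5127)/(44.5400−28.9000)=-0.9195; B=V−Δ·S=62.1166
Each (Δ,B) replicates both successor values, so the strategy is self-financing and V0 is arbitrage-free.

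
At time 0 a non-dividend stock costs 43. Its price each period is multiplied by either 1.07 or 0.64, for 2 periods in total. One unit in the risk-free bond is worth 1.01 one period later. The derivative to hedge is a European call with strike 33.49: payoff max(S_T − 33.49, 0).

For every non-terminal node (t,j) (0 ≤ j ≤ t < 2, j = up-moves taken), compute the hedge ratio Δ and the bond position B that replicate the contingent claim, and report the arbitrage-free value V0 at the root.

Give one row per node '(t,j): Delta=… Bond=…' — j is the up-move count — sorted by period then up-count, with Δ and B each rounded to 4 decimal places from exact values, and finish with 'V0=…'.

No-arbitrage ⇒ martingale measure with p* = (R−d)/(u−d) = 0.8605.
Terminal payoffs: V(2,0)=0.0000, V(2,1)=0.0000, V(2,2)=15.7407
  t=1,j=0: stock 27.5200 → up 29.4464 (V=0.0000), down 17.6128 (V=0.0000). Price 0.0000; hedge Δ=0.0000, bond B=0.0000.
  t=1,j=1: stock 46.0100 → up 49.2307 (V=15.7407), down 29.4464 (V=0.0000). Price 13.4102; hedge Δ=0.7956, bond B=-23.1961.
  t=0,j=0: stock 43.0000 → up 46.0100 (V=13.4102), down 27.5200 (V=0.0000). Price 11.4248; hedge Δ=0.7253, bond B=-19.7618.
Root portfolio cost Δ·43+B reproduces V0=11.4248.

(0,0): Delta=0.7253 Bond=-19.7618
(1,0): Delta=0.0000 Bond=0.0000
(1,1): Delta=0.7956 Bond=-23.1961
V0=11.4248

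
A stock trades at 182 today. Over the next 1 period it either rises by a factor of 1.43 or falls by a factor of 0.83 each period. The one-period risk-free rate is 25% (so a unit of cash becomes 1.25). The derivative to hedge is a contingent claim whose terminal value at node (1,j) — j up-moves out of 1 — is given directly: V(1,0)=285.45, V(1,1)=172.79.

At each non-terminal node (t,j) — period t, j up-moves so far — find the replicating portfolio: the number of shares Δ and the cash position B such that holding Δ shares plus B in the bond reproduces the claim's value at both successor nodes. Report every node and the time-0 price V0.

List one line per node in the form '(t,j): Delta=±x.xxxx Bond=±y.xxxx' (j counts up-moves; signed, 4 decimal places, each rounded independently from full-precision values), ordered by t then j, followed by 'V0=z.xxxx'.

The replicating-portfolio and risk-neutral prices coincide; use p* = (1.25−0.83)/(1.43−0.83) = 0.7000 for the latter.
At expiry t=1: V(1,0)=285.4500, V(1,1)=172.7900
Node (0,0) S=182.0000: V=(p*·172.7900+(1−p*)·285.4500)/1.25=165.2704; Δ=(172.7900−285.4500)/(260.2600−151.0600)=-1.0317; B=V−Δ·S=353.0371
Check: Δ(0,0)·S0 + B(0,0) = 165.2704 = V0.

(0,0): Delta=-1.0317 Bond=353.0371
V0=165.2704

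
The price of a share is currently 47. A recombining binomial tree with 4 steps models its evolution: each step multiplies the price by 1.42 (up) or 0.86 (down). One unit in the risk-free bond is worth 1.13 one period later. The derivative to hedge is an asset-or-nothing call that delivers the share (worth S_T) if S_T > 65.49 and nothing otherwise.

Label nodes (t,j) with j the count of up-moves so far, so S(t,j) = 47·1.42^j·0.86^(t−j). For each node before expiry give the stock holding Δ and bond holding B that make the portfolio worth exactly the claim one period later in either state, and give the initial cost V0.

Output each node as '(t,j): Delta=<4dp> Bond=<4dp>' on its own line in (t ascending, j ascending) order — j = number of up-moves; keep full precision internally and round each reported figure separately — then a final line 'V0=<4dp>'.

Since d<R<u, set p* = (R−d)/(u−d) = 0.4821; price each node as the discounted p*-expectation of its children.
Terminal values V(4,·): V(4,0)=0.0000, V(4,1)=0.0000, V(4,2)=70.0925, V(4,3)=115.7341, V(4,4)=191.0958
(3,0): S=29.8946. Δ = (V_up−V_dn)/(S_up−S_dn) = (0.0000−0.0000)/(42.4504−25.7094) = 0.0000. V = [p*·0.0000 + (1−p*)·0.0000]/1.13 = 0.0000. B = V − Δ·S = 0.0000.
(3,1): S=49.3609. Δ = (V_up−V_dn)/(S_up−S_dn) = (70.0925−0.0000)/(70.0925−42.4504) = 2.5357. V = [p*·70.0925 + (1−p*)·0.0000]/1.13 = 29.9067. B = V − Δ·S = -95.2584.
(3,2): S=81.5029. Δ = (V_up−V_dn)/(S_up−S_dn) = (115.7341−70.0925)/(115.7341−70.0925) = 1.0000. V = [p*·115.7341 + (1−p*)·70.0925]/1.13 = 81.5029. B = V − Δ·S = 0.0000.
(3,3): S=134.5745. Δ = (V_up−V_dn)/(S_up−S_dn) = (191.0958−115.7341)/(191.0958−115.7341) = 1.0000. V = [p*·191.0958 + (1−p*)·115.7341]/1.13 = 134.5745. B = V − Δ·S = 0.0000.
(2,0): S=34.7612. Δ = (V_up−V_dn)/(S_up−S_dn) = (29.9067−0.0000)/(49.3609−29.8946) = 1.5363. V = [p*·29.9067 + (1−p*)·0.0000]/1.13 = 12.7605. B = V − Δ·S = -40.6444.
(2,1): S=57.3964. Δ = (V_up−V_dn)/(S_up−S_dn) = (81.5029−29.9067)/(81.5029−49.3609) = 1.6053. V = [p*·81.5029 + (1−p*)·29.9067]/1.13 = 48.4809. B = V − Δ·S = -43.6551.
(2,2): S=94.7708. Δ = (V_up−V_dn)/(S_up−S_dn) = (134.5745−81.5029)/(134.5745−81.5029) = 1.0000. V = [p*·134.5745 + (1−p*)·81.5029]/1.13 = 94.7708. B = V − Δ·S = 0.0000.
(1,0): S=40.4200. Δ = (V_up−V_dn)/(S_up−S_dn) = (48.4809−12.7605)/(57.3964−34.7612) = 1.5781. V = [p*·48.4809 + (1−p*)·12.7605]/1.13 = 26.5335. B = V − Δ·S = -37.2531.
(1,1): S=66.7400. Δ = (V_up−V_dn)/(S_up−S_dn) = (94.7708−48.4809)/(94.7708−57.3964) = 1.2385. V = [p*·94.7708 + (1−p*)·48.4809]/1.13 = 62.6542. B = V − Δ·S = -20.0063.
(0,0): S=47.0000. Δ = (V_up−V_dn)/(S_up−S_dn) = (62.6542−26.5335)/(66.7400−40.4200) = 1.3724. V = [p*·62.6542 + (1−p*)·26.5335]/1.13 = 38.8928. B = V − Δ·S = -25.6086.
Self-financing check: at every node Δ·S+B equals the discounted successor values.

(0,0): Delta=1.3724 Bond=-25.6086
(1,0): Delta=1.5781 Bond=-37.2531
(1,1): Delta=1.2385 Bond=-20.0063
(2,0): Delta=1.5363 Bond=-40.6444
(2,1): Delta=1.6053 Bond=-43.6551
(2,2): Delta=1.0000 Bond=0.0000
(3,0): Delta=0.0000 Bond=0.0000
(3,1): Delta=2.5357 Bond=-95.2584
(3,2): Delta=1.0000 Bond=0.0000
(3,3): Delta=1.0000 Bond=0.0000
V0=38.8928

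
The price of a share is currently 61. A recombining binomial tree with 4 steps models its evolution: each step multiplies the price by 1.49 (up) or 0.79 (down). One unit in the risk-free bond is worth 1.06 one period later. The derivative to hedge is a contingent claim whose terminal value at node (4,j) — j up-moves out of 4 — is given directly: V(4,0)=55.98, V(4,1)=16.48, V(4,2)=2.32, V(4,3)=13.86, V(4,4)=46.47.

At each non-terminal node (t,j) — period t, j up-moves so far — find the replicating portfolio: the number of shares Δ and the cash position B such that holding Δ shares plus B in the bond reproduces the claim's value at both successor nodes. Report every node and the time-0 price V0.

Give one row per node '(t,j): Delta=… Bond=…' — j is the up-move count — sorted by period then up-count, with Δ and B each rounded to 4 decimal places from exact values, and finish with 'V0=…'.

The replicating-portfolio and risk-neutral prices coincide; use p* = (1.06−0.79)/(1.49−0.79) = 0.3857 for the latter.
At expiry t=4: V(4,0)=55.9800, V(4,1)=16.4800, V(4,2)=2.3200, V(4,3)=13.8600, V(4,4)=46.4700
(3,0): S=30.0754. Δ = (V_up−V_dn)/(S_up−S_dn) = (16.4800−55.9800)/(44.8123−23.7595) = -1.8762. V = [p*·16.4800 + (1−p*)·55.9800]/1.06 = 38.4380. B = V − Δ·S = 94.8666.
(3,1): S=56.7244. Δ = (V_up−V_dn)/(S_up−S_dn) = (2.3200−16.4800)/(84.5194−44.8123) = -0.3566. V = [p*·2.3200 + (1−p*)·16.4800]/1.06 = 10.3946. B = V − Δ·S = 30.6232.
(3,2): S=106.9866. Δ = (V_up−V_dn)/(S_up−S_dn) = (13.8600−2.3200)/(159.4101−84.5194) = 0.1541. V = [p*·13.8600 + (1−p*)·2.3200]/1.06 = 6.3879. B = V − Δ·S = -10.0978.
(3,3): S=201.7849. Δ = (V_up−V_dn)/(S_up−S_dn) = (46.4700−13.8600)/(300.6595−159.4101) = 0.2309. V = [p*·46.4700 + (1−p*)·13.8600]/1.06 = 24.9416. B = V − Δ·S = -21.6441.
(2,0): S=38.0701. Δ = (V_up−V_dn)/(S_up−S_dn) = (10.3946−38.4380)/(56.7244−30.0754) = -1.0523. V = [p*·10.3946 + (1−p*)·38.4380]/1.06 = 26.0578. B = V − Δ·S = 66.1198.
(2,1): S=71.8031. Δ = (V_up−V_dn)/(S_up−S_dn) = (6.3879−10.3946)/(106.9866−56.7244) = -0.0797. V = [p*·6.3879 + (1−p*)·10.3946]/1.06 = 8.3483. B = V − Δ·S = 14.0722.
(2,2): S=135.4261. Δ = (V_up−V_dn)/(S_up−S_dn) = (24.9416−6.3879)/(201.7849−106.9866) = 0.1957. V = [p*·24.9416 + (1−p*)·6.3879]/1.06 = 12.7777. B = V − Δ·S = -13.7277.
(1,0): S=48.1900. Δ = (V_up−V_dn)/(S_up−S_dn) = (8.3483−26.0578)/(71.8031−38.0701) = -0.5250. V = [p*·8.3483 + (1−p*)·26.0578]/1.06 = 18.1387. B = V − Δ·S = 43.4380.
(1,1): S=90.8900. Δ = (V_up−V_dn)/(S_up−S_dn) = (12.7777−8.3483)/(135.4261−71.8031) = 0.0696. V = [p*·12.7777 + (1−p*)·8.3483]/1.06 = 9.4875. B = V − Δ·S = 3.1598.
(0,0): S=61.0000. Δ = (V_up−V_dn)/(S_up−S_dn) = (9.4875−18.1387)/(90.8900−48.1900) = -0.2026. V = [p*·9.4875 + (1−p*)·18.1387]/1.06 = 13.9639. B = V − Δ·S = 26.3227.
The time-0 hedge costs 13.9639, which is the no-arbitrage price.

(0,0): Delta=-0.2026 Bond=26.3227
(1,0): Delta=-0.5250 Bond=43.4380
(1,1): Delta=0.0696 Bond=3.1598
(2,0): Delta=-1.0523 Bond=66.1198
(2,1): Delta=-0.0797 Bond=14.0722
(2,2): Delta=0.1957 Bond=-13.7277
(3,0): Delta=-1.8762 Bond=94.8666
(3,1): Delta=-0.3566 Bond=30.6232
(3,2): Delta=0.1541 Bond=-10.0978
(3,3): Delta=0.2309 Bond=-21.6441
V0=13.9639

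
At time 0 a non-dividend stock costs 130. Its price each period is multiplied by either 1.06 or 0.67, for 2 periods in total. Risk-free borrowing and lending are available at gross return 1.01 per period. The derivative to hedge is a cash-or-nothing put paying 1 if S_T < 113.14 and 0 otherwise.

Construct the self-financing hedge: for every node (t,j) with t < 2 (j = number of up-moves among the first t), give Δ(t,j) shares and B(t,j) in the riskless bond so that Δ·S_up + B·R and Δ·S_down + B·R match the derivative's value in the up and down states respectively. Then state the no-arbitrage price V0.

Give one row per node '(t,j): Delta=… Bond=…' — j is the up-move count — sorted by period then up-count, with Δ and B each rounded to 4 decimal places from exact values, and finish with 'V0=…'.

(0,0): Delta=-0.0170 Bond=2.4485
(1,0): Delta=0.0000 Bond=0.9901
(1,1): Delta=-0.0186 Bond=2.6910
V0=0.2352

Risk-neutral probability p* = (R−d)/(u−d) = (1.01−0.67)/(1.06−0.67) = 0.8718.
Terminal values V(2,·): V(2,0)=1.0000, V(2,1)=1.0000, V(2,2)=0.0000
Node (1,0) S=87.1000: V=(p*·1.0000+(1−p*)·1.0000)/1.01=0.9901; Δ=(1.0000−1.0000)/(92.3260−58.3570)=0.0000; B=V−Δ·S=0.9901
Node (1,1) S=137.8000: V=(p*·0.0000+(1−p*)·1.0000)/1.01=0.1269; Δ=(0.0000−1.0000)/(146.0680−92.3260)=-0.0186; B=V−Δ·S=2.6910
Node (0,0) S=130.0000: V=(p*·0.1269+(1−p*)·0.9901)/1.01=0.2352; Δ=(0.1269−0.9901)/(137.8000−87.1000)=-0.0170; B=V−Δ·S=2.4485
Check: Δ(0,0)·S0 + B(0,0) = 0.2352 = V0.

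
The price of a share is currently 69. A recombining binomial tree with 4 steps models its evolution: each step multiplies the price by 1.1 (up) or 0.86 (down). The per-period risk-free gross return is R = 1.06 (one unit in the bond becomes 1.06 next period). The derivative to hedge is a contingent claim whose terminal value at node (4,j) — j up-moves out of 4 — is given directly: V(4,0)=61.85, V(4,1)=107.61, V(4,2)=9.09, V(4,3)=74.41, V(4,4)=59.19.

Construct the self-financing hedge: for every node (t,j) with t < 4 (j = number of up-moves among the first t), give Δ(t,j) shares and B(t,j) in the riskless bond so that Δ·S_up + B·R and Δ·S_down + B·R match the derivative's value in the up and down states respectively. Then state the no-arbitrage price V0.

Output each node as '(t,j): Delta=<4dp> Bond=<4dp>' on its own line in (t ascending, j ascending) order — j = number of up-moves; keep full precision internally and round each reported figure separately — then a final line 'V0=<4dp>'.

Risk-neutral probability p* = (R−d)/(u−d) = (1.06−0.86)/(1.1−0.86) = 0.8333.
At expiry t=4: V(4,0)=61.8500, V(4,1)=107.6100, V(4,2)=9.0900, V(4,3)=74.4100, V(4,4)=59.1900
(3,0): S=43.8879. Δ = (V_up−V_dn)/(S_up−S_dn) = (107.6100−61.8500)/(48.2767−37.7436) = 4.3444. V = [p*·107.6100 + (1−p*)·61.8500]/1.06 = 94.3239. B = V − Δ·S = -96.3428.
(3,1): S=56.1356. Δ = (V_up−V_dn)/(S_up−S_dn) = (9.0900−107.6100)/(61.7492−48.2767) = -7.3126. V = [p*·9.0900 + (1−p*)·107.6100]/1.06 = 24.0660. B = V − Δ·S = 434.5660.
(3,2): S=71.8014. Δ = (V_up−V_dn)/(S_up−S_dn) = (74.4100−9.0900)/(78.9815−61.7492) = 3.7905. V = [p*·74.4100 + (1−p*)·9.0900]/1.06 = 59.9277. B = V − Δ·S = -212.2390.
(3,3): S=91.8390. Δ = (V_up−V_dn)/(S_up−S_dn) = (59.1900−74.4100)/(101.0229−78.9815) = -0.6905. V = [p*·59.1900 + (1−p*)·74.4100]/1.06 = 58.2327. B = V − Δ·S = 121.6494.
(2,0): S=51.0324. Δ = (V_up−V_dn)/(S_up−S_dn) = (24.0660−94.3239)/(56.1356−43.8879) = -5.7364. V = [p*·24.0660 + (1−p*)·94.3239]/1.06 = 33.7506. B = V − Δ·S = 326.4917.
(2,1): S=65.2740. Δ = (V_up−V_dn)/(S_up−S_dn) = (59.9277−24.0660)/(71.8014−56.1356) = 2.2892. V = [p*·59.9277 + (1−p*)·24.0660]/1.06 = 50.8969. B = V − Δ·S = -98.5266.
(2,2): S=83.4900. Δ = (V_up−V_dn)/(S_up−S_dn) = (58.2327−59.9277)/(91.8390−71.8014) = -0.0846. V = [p*·58.2327 + (1−p*)·59.9277]/1.06 = 55.2030. B = V − Δ·S = 62.2654.
(1,0): S=59.3400. Δ = (V_up−V_dn)/(S_up−S_dn) = (50.8969−33.7506)/(65.2740−51.0324) = 1.2040. V = [p*·50.8969 + (1−p*)·33.7506]/1.06 = 45.3200. B = V − Δ·S = -26.1228.
(1,1): S=75.9000. Δ = (V_up−V_dn)/(S_up−S_dn) = (55.2030−50.8969)/(83.4900−65.2740) = 0.2364. V = [p*·55.2030 + (1−p*)·50.8969]/1.06 = 51.4013. B = V − Δ·S = 33.4592.
(0,0): S=69.0000. Δ = (V_up−V_dn)/(S_up−S_dn) = (51.4013−45.3200)/(75.9000−59.3400) = 0.3672. V = [p*·51.4013 + (1−p*)·45.3200]/1.06 = 47.5356. B = V − Δ·S = 22.1970.
Root portfolio cost Δ·69+B reproduces V0=47.5356.

(0,0): Delta=0.3672 Bond=22.1970
(1,0): Delta=1.2040 Bond=-26.1228
(1,1): Delta=0.2364 Bond=33.4592
(2,0): Delta=-5.7364 Bond=326.4917
(2,1): Delta=2.2892 Bond=-98.5266
(2,2): Delta=-0.0846 Bond=62.2654
(3,0): Delta=4.3444 Bond=-96.3428
(3,1): Delta=-7.3126 Bond=434.5660
(3,2): Delta=3.7905 Bond=-212.2390
(3,3): Delta=-0.6905 Bond=121.6494
V0=47.5356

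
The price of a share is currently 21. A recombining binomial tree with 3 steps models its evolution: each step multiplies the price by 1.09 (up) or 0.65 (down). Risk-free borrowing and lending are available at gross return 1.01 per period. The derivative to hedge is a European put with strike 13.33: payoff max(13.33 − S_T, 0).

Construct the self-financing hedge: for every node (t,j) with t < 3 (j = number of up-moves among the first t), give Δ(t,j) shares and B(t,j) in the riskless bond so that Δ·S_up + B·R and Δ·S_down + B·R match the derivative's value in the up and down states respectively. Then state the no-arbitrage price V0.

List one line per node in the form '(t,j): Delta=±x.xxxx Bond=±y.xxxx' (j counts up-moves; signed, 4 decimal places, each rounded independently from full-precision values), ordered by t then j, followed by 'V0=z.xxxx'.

No-arbitrage ⇒ martingale measure with p* = (R−d)/(u−d) = 0.8182.
Terminal payoffs: V(3,0)=7.5629, V(3,1)=3.6590, V(3,2)=0.0000, V(3,3)=0.0000
(2,0): S=8.8725. Δ = (V_up−V_dn)/(S_up−S_dn) = (3.6590−7.5629)/(9.6710−5.7671) = -1.0000. V = [p*·3.6590 + (1−p*)·7.5629]/1.01 = 4.3255. B = V − Δ·S = 13.1980.
(2,1): S=14.8785. Δ = (V_up−V_dn)/(S_up−S_dn) = (0.0000−3.6590)/(16.2176−9.6710) = -0.5589. V = [p*·0.0000 + (1−p*)·3.6590]/1.01 = 0.6587. B = V − Δ·S = 8.9745.
(2,2): S=24.9501. Δ = (V_up−V_dn)/(S_up−S_dn) = (0.0000−0.0000)/(27.1956−16.2176) = 0.0000. V = [p*·0.0000 + (1−p*)·0.0000]/1.01 = 0.0000. B = V − Δ·S = 0.0000.
(1,0): S=13.6500. Δ = (V_up−V_dn)/(S_up−S_dn) = (0.6587−4.3255)/(14.8785−8.8725) = -0.6105. V = [p*·0.6587 + (1−p*)·4.3255]/1.01 = 1.3123. B = V − Δ·S = 9.6460.
(1,1): S=22.8900. Δ = (V_up−V_dn)/(S_up−S_dn) = (0.0000−0.6587)/(24.9501−14.8785) = -0.0654. V = [p*·0.0000 + (1−p*)·0.6587]/1.01 = 0.1186. B = V − Δ·S = 1.6156.
(0,0): S=21.0000. Δ = (V_up−V_dn)/(S_up−S_dn) = (0.1186−1.3123)/(22.8900−13.6500) = -0.1292. V = [p*·0.1186 + (1−p*)·1.3123]/1.01 = 0.3323. B = V − Δ·S = 3.0452.
Each (Δ,B) replicates both successor values, so the strategy is self-financing and V0 is arbitrage-free.

(0,0): Delta=-0.1292 Bond=3.0452
(1,0): Delta=-0.6105 Bond=9.6460
(1,1): Delta=-0.0654 Bond=1.6156
(2,0): Delta=-1.0000 Bond=13.1980
(2,1): Delta=-0.5589 Bond=8.9745
(2,2): Delta=0.0000 Bond=0.0000
V0=0.3323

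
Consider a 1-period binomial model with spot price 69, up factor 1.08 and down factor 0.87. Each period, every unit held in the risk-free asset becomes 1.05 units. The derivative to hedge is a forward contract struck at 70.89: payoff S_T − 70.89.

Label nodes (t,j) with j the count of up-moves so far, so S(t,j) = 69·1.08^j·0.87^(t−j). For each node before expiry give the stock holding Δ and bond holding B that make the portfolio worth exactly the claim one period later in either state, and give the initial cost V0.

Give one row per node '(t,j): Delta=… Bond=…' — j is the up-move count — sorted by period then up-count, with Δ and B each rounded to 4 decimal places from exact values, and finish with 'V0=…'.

(0,0): Delta=1.0000 Bond=-67.5143
V0=1.4857

The replicating-portfolio and risk-neutral prices coincide; use p* = (1.05−0.87)/(1.08−0.87) = 0.8571 for the latter.
Terminal values V(1,·): V(1,0)=-10.8600, V(1,1)=3.6300
(0,0): S=69.0000. Δ = (V_up−V_dn)/(S_up−S_dn) = (3.6300−-10.8600)/(74.5200−60.0300) = 1.0000. V = [p*·3.6300 + (1−p*)·-10.8600]/1.05 = 1.4857. B = V − Δ·S = -67.5143.
Self-financing check: at every node Δ·S+B equals the discounted successor values.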